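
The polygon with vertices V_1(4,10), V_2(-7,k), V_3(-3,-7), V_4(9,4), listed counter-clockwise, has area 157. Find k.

10

Write out the shoelace sum; only the two edges meeting at V_2 involve k:
2·Area = [(4·k − (-7)·10) + ((-7)·(-7) − (-3)·k)] + 125
       = 7·k + 244 = 314
⇒ k = 10.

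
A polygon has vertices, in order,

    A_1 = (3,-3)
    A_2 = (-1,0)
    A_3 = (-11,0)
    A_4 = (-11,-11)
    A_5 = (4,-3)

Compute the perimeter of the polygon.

44

|A_1A_2| = √((-4)² + (3)²) = √25 = 5
|A_2A_3| = √((-10)² + (0)²) = √100 = 10
|A_3A_4| = √((0)² + (-11)²) = √121 = 11
|A_4A_5| = √((15)² + (8)²) = √289 = 17
|A_5A_1| = √((-1)² + (0)²) = √1 = 1
Perimeter = 5 + 10 + 11 + 17 + 1 = 44.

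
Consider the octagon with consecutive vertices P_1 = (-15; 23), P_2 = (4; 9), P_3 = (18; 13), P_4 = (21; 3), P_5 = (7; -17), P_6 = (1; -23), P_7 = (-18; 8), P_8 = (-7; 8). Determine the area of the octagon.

806.5

Apply Gauss's area formula: 2A = Σ (x_i·y_{i+1} − x_{i+1}·y_i), indices taken mod 8.
P_1→P_2: (-15)(9) − (4)(23) = -227
P_2→P_3: (4)(13) − (18)(9) = -110
P_3→P_4: (18)(3) − (21)(13) = -219
P_4→P_5: (21)(-17) − (7)(3) = -378
P_5→P_6: (7)(-23) − (1)(-17) = -144
P_6→P_7: (1)(8) − (-18)(-23) = -406
P_7→P_8: (-18)(8) − (-7)(8) = -88
P_8→P_1: (-7)(23) − (-15)(8) = -41
Σ = -1613
Area = |Σ|/2 = 806.5.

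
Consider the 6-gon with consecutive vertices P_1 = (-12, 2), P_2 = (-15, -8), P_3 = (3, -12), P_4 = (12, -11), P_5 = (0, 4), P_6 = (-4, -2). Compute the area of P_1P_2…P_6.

P_1→P_2: (-12)(-8) − (-15)(2) = 126
P_2→P_3: (-15)(-12) − (3)(-8) = 204
P_3→P_4: (3)(-11) − (12)(-12) = 111
P_4→P_5: (12)(4) − (0)(-11) = 48
P_5→P_6: (0)(-2) − (-4)(4) = 16
P_6→P_1: (-4)(2) − (-12)(-2) = -32
Σ = 473
Area = |Σ|/2 = 236.5.

236.5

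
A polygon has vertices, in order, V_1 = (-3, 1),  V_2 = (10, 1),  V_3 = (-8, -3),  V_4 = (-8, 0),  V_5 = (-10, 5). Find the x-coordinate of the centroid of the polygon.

-452/141

Apply the shoelace formula. First the cross-terms c_i = x_i·y_{i+1} − x_{i+1}·y_i:
  -13, -22, -24, -40, 5  ⇒  2A = -94, A = -47.
Then Σ (x_i + x_{i+1})·c_i = 904, so x̄ = 904 / (6·(-47)) = -452/141.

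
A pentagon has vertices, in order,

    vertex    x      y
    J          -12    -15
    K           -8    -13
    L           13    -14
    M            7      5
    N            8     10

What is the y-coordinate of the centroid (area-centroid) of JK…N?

Apply the shoelace (surveyor's) formula. First the cross-terms c_i = x_i·y_{i+1} − x_{i+1}·y_i:
  36, 281, 163, 30, 0  ⇒  2A = 510, A = 255.
Then Σ (y_i + y_{i+1})·c_i = -9612, so ȳ = -9612 / (6·255) = -534/85.

-534/85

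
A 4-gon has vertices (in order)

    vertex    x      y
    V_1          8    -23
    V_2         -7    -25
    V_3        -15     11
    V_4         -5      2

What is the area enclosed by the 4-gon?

344.5

Apply the shoelace (surveyor's) formula: 2A = Σ (x_i·y_{i+1} − x_{i+1}·y_i), indices taken mod 4.
Σ = (-361) + (-452) + (25) + (99) = -689
Area = |Σ|/2 = 344.5.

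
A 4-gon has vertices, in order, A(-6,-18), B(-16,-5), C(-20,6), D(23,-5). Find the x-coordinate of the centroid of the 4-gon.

Apply the shoelace formula. First the cross-terms c_i = x_i·y_{i+1} − x_{i+1}·y_i:
  -258, -196, -38, -444  ⇒  2A = -936, A = -468.
Then Σ (x_i + x_{i+1})·c_i = 5070, so x̄ = 5070 / (6·(-468)) = -65/36.

-65/36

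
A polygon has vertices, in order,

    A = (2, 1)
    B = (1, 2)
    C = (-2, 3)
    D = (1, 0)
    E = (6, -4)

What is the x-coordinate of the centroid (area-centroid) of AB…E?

89/51

Apply Gauss's area formula. First the cross-terms c_i = x_i·y_{i+1} − x_{i+1}·y_i:
  3, 7, -3, -4, 14  ⇒  2A = 17, A = 8.5.
Then Σ (x_i + x_{i+1})·c_i = 89, so x̄ = 89 / (6·8.5) = 89/51.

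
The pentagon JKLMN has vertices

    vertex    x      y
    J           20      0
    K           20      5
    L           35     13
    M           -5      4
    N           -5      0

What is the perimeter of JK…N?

|JK| = √((0)² + (5)²) = √25 = 5
|KL| = √((15)² + (8)²) = √289 = 17
|LM| = √((-40)² + (-9)²) = √1681 = 41
|MN| = √((0)² + (-4)²) = √16 = 4
|NJ| = √((25)² + (0)²) = √625 = 25
Perimeter = 5 + 17 + 41 + 4 + 25 = 92.

92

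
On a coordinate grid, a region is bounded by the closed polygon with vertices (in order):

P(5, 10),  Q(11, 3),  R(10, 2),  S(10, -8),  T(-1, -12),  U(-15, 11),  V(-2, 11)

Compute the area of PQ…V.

Apply the shoelace (surveyor's) formula: 2A = Σ (x_i·y_{i+1} − x_{i+1}·y_i), indices taken mod 7.
Cross-terms: -95, -8, -100, -128, -191, -143, -75  ⇒  Σ = -740
Area = |Σ|/2 = 370.

370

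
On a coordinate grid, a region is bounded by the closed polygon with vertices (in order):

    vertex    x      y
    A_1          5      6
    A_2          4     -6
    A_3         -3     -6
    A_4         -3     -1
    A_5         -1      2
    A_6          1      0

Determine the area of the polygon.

Σ = (-54) + (-42) + (-15) + (-7) + (-2) + (6) = -114
Area = |Σ|/2 = 57.

57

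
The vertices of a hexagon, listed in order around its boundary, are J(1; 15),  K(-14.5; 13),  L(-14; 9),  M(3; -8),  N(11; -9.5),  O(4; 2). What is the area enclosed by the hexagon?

272.25

Σ = (230.5) + (51.5) + (85) + (59.5) + (60) + (58) = 544.5
Area = |Σ|/2 = 272.25.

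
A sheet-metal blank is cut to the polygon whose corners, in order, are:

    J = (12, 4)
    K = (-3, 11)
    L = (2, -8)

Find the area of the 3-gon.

125

J→K: (12)(11) − (-3)(4) = 144
K→L: (-3)(-8) − (2)(11) = 2
L→J: (2)(4) − (12)(-8) = 104
Σ = 250
Area = |Σ|/2 = 125.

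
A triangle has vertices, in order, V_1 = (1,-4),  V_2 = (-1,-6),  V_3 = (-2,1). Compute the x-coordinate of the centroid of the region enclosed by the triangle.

Apply the surveyor's formula. First the cross-terms c_i = x_i·y_{i+1} − x_{i+1}·y_i:
  -10, -13, 7  ⇒  2A = -16, A = -8.
Then Σ (x_i + x_{i+1})·c_i = 32, so x̄ = 32 / (6·(-8)) = -2/3.

-2/3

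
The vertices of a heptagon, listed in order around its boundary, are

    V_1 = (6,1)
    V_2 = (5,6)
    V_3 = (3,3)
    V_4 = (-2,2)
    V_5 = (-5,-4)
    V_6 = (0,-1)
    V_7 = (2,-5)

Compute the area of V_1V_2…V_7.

48.5

Apply the surveyor's formula: 2A = Σ (x_i·y_{i+1} − x_{i+1}·y_i), indices taken mod 7.
Σ = (31) + (-3) + (12) + (18) + (5) + (2) + (32) = 97
Area = |Σ|/2 = 48.5.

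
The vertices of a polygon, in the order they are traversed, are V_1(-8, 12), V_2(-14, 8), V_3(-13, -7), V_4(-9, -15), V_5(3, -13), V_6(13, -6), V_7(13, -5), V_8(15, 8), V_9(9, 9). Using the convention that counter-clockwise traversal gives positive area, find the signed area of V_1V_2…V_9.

Σ = (104) + (202) + (132) + (162) + (151) + (13) + (179) + (63) + (180) = 1186
Signed area = Σ/2 = 593 (positive ⇒ counter-clockwise traversal).

593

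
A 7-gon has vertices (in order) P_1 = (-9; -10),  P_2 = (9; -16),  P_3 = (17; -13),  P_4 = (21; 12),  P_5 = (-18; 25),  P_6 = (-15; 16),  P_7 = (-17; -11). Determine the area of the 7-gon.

P_1→P_2: (-9)(-16) − (9)(-10) = 234
P_2→P_3: (9)(-13) − (17)(-16) = 155
P_3→P_4: (17)(12) − (21)(-13) = 477
P_4→P_5: (21)(25) − (-18)(12) = 741
P_5→P_6: (-18)(16) − (-15)(25) = 87
P_6→P_7: (-15)(-11) − (-17)(16) = 437
P_7→P_1: (-17)(-10) − (-9)(-11) = 71
Σ = 2202
Area = |Σ|/2 = 1101.

1101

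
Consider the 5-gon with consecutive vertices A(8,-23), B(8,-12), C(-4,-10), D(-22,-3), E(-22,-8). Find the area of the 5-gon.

216

Apply the shoelace (surveyor's) formula: 2A = Σ (x_i·y_{i+1} − x_{i+1}·y_i), indices taken mod 5.
Σ = (88) + (-128) + (-208) + (110) + (570) = 432
Area = |Σ|/2 = 216.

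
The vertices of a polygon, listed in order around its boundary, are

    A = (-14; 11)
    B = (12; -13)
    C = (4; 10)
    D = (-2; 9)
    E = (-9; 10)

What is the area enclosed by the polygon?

Apply the shoelace (surveyor's) formula: 2A = Σ (x_i·y_{i+1} − x_{i+1}·y_i), indices taken mod 5.
Σ = (50) + (172) + (56) + (61) + (41) = 380
Area = |Σ|/2 = 190.

190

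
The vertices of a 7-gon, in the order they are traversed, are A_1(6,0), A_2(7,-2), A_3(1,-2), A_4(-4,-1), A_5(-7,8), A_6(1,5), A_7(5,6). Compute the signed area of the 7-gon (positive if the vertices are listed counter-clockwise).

Apply Gauss's area formula: 2A = Σ (x_i·y_{i+1} − x_{i+1}·y_i), indices taken mod 7.
Σ = (-12) + (-12) + (-9) + (-39) + (-43) + (-19) + (-36) = -170
Signed area = Σ/2 = -85 (negative ⇒ clockwise traversal).

-85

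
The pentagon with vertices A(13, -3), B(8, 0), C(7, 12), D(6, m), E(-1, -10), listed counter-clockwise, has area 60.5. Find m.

0

The doubled signed area Σ (x_i y_{i+1} − x_{i+1} y_i) is linear in m.
With m=0 it equals 121; the coefficient of m is 8 (from the two edges through D).
So 8·m + 121 = 2·60.5 = 121 ⇒ m = 0.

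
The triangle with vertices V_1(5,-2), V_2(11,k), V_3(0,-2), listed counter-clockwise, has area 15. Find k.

The doubled signed area Σ (x_i y_{i+1} − x_{i+1} y_i) is linear in k.
With k=0 it equals 10; the coefficient of k is 5 (from the two edges through V_2).
So 5·k + 10 = 2·15 = 30 ⇒ k = 4.

4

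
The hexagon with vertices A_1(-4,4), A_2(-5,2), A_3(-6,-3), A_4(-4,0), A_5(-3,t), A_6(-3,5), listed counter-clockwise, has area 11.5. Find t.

The doubled signed area Σ (x_i y_{i+1} − x_{i+1} y_i) is linear in t.
With t=0 it equals 20; the coefficient of t is -1 (from the two edges through A_5).
So -1·t + 20 = 2·11.5 = 23 ⇒ t = -3.

-3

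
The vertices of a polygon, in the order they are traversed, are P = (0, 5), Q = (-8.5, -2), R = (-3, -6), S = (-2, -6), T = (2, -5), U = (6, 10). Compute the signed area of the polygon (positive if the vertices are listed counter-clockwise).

97.75

Apply the surveyor's formula: 2A = Σ (x_i·y_{i+1} − x_{i+1}·y_i), indices taken mod 6.
Σ = (42.5) + (45) + (6) + (22) + (50) + (30) = 195.5
Signed area = Σ/2 = 97.75 (positive ⇒ counter-clockwise traversal).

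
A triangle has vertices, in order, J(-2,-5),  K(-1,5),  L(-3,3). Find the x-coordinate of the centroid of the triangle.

Apply Gauss's area formula. First the cross-terms c_i = x_i·y_{i+1} − x_{i+1}·y_i:
  -15, 12, 21  ⇒  2A = 18, A = 9.
Then Σ (x_i + x_{i+1})·c_i = -108, so x̄ = -108 / (6·9) = -2.

-2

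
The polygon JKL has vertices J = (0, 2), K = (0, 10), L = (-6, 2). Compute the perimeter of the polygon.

24

|JK| = √((0)² + (8)²) = √64 = 8
|KL| = √((-6)² + (-8)²) = √100 = 10
|LJ| = √((6)² + (0)²) = √36 = 6
Perimeter = 8 + 10 + 6 = 24.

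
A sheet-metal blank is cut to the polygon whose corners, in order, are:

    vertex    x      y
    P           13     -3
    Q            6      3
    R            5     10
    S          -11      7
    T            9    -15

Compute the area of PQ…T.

258.5

Cross-terms: 57, 45, 145, 102, 168  ⇒  Σ = 517
Area = |Σ|/2 = 258.5.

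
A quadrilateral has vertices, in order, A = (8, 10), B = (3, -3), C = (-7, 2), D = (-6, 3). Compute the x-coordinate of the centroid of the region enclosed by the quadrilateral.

Apply the surveyor's formula. First the cross-terms c_i = x_i·y_{i+1} − x_{i+1}·y_i:
  -54, -15, -9, -84  ⇒  2A = -162, A = -81.
Then Σ (x_i + x_{i+1})·c_i = -585, so x̄ = -585 / (6·(-81)) = 65/54.

65/54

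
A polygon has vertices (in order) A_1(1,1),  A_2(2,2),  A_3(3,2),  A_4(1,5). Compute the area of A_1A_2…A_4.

Apply the shoelace formula: 2A = Σ (x_i·y_{i+1} − x_{i+1}·y_i), indices taken mod 4.
A_1→A_2: (1)(2) − (2)(1) = 0
A_2→A_3: (2)(2) − (3)(2) = -2
A_3→A_4: (3)(5) − (1)(2) = 13
A_4→A_1: (1)(1) − (1)(5) = -4
Σ = 7
Area = |Σ|/2 = 3.5.

3.5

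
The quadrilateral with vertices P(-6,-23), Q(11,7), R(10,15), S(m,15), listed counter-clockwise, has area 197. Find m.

Write out the shoelace sum; only the two edges meeting at S involve m:
2·Area = [(10·15 − m·15) + (m·(-23) − (-6)·15)] + 306
       = -38·m + 546 = 394
⇒ m = 4.

4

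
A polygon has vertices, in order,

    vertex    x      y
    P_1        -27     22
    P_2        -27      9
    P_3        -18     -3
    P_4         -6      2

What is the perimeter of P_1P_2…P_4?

|P_1P_2| = √((0)² + (-13)²) = √169 = 13
|P_2P_3| = √((9)² + (-12)²) = √225 = 15
|P_3P_4| = √((12)² + (5)²) = √169 = 13
|P_4P_1| = √((-21)² + (20)²) = √841 = 29
Perimeter = 13 + 15 + 13 + 29 = 70.

70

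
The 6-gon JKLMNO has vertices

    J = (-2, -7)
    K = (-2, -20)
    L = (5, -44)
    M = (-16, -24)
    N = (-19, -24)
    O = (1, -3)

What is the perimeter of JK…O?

104

|JK| = √((0)² + (-13)²) = √169 = 13
|KL| = √((7)² + (-24)²) = √625 = 25
|LM| = √((-21)² + (20)²) = √841 = 29
|MN| = √((-3)² + (0)²) = √9 = 3
|NO| = √((20)² + (21)²) = √841 = 29
|OJ| = √((-3)² + (-4)²) = √25 = 5
Perimeter = 13 + 25 + 29 + 3 + 29 + 5 = 104.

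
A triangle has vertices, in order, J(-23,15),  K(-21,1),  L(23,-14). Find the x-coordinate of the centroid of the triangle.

-7

Apply the shoelace (surveyor's) formula. First the cross-terms c_i = x_i·y_{i+1} − x_{i+1}·y_i:
  292, 271, 23  ⇒  2A = 586, A = 293.
Then Σ (x_i + x_{i+1})·c_i = -12306, so x̄ = -12306 / (6·293) = -7.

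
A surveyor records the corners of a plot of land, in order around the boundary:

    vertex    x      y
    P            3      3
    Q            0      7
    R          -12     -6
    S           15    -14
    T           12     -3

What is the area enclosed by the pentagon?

Σ = (21) + (84) + (258) + (123) + (45) = 531
Area = |Σ|/2 = 265.5.

265.5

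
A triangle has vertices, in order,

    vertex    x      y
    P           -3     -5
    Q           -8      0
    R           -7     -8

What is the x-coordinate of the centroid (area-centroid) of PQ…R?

Apply Gauss's area formula. First the cross-terms c_i = x_i·y_{i+1} − x_{i+1}·y_i:
  -40, 64, 11  ⇒  2A = 35, A = 17.5.
Then Σ (x_i + x_{i+1})·c_i = -630, so x̄ = -630 / (6·17.5) = -6.

-6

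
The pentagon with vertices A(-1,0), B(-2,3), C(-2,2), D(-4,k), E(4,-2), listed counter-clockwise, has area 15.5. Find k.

-3

The doubled signed area Σ (x_i y_{i+1} − x_{i+1} y_i) is linear in k.
With k=0 it equals 13; the coefficient of k is -6 (from the two edges through D).
So -6·k + 13 = 2·15.5 = 31 ⇒ k = -3.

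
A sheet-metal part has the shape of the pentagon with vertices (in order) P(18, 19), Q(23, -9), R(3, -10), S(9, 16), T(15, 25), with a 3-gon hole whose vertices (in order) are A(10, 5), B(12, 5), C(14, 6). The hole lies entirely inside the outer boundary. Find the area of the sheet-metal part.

421

Outer boundary:
Apply the shoelace (surveyor's) formula: 2A = Σ (x_i·y_{i+1} − x_{i+1}·y_i), indices taken mod 5.
Cross-terms: -599, -203, 138, -15, -165  ⇒  Σ = -844
Area = |Σ|/2 = 422.
Hole:
Apply the surveyor's formula: 2A = Σ (x_i·y_{i+1} − x_{i+1}·y_i), indices taken mod 3.
A→B: (10)(5) − (12)(5) = -10
B→C: (12)(6) − (14)(5) = 2
C→A: (14)(5) − (10)(6) = 10
Σ = 2
Area = |Σ|/2 = 1.
Net area = 422 − 1 = 421.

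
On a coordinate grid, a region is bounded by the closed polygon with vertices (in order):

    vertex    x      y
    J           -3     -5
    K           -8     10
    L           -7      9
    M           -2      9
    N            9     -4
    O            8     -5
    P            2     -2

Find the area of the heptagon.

112.5

Apply the shoelace formula: 2A = Σ (x_i·y_{i+1} − x_{i+1}·y_i), indices taken mod 7.
Σ = (-70) + (-2) + (-45) + (-73) + (-13) + (-6) + (-16) = -225
Area = |Σ|/2 = 112.5.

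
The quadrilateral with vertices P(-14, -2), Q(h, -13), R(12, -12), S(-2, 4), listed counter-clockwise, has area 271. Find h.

-12

Write out the shoelace sum; only the two edges meeting at Q involve h:
2·Area = [((-14)·(-13) − h·(-2)) + (h·(-12) − 12·(-13))] + 84
       = -10·h + 422 = 542
⇒ h = -12.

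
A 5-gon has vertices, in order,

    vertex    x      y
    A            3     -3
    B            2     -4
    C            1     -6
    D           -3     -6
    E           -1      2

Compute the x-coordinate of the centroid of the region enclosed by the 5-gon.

-12/53

Apply Gauss's area formula. First the cross-terms c_i = x_i·y_{i+1} − x_{i+1}·y_i:
  -6, -8, -24, -12, -3  ⇒  2A = -53, A = -26.5.
Then Σ (x_i + x_{i+1})·c_i = 36, so x̄ = 36 / (6·(-26.5)) = -12/53.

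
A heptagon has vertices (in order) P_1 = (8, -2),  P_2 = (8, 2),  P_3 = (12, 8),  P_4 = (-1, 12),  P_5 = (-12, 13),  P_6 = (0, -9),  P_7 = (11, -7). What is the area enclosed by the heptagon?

Apply the surveyor's formula: 2A = Σ (x_i·y_{i+1} − x_{i+1}·y_i), indices taken mod 7.
Σ = (32) + (40) + (152) + (131) + (108) + (99) + (34) = 596
Area = |Σ|/2 = 298.

298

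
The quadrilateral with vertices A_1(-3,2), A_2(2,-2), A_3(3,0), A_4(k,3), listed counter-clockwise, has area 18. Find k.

5

The doubled signed area Σ (x_i y_{i+1} − x_{i+1} y_i) is linear in k.
With k=0 it equals 26; the coefficient of k is 2 (from the two edges through A_4).
So 2·k + 26 = 2·18 = 36 ⇒ k = 5.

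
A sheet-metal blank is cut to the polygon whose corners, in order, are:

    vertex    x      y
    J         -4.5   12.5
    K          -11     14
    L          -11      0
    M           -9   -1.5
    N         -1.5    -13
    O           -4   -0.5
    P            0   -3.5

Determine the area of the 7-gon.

Apply the surveyor's formula: 2A = Σ (x_i·y_{i+1} − x_{i+1}·y_i), indices taken mod 7.
Σ = (74.5) + (154) + (16.5) + (114.75) + (-51.25) + (14) + (-15.75) = 306.75
Area = |Σ|/2 = 153.375.

153.375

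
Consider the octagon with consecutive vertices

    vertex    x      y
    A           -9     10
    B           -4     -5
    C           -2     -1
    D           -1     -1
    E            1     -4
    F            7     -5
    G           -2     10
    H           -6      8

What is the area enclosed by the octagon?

112

Σ = (85) + (-6) + (1) + (5) + (23) + (60) + (44) + (12) = 224
Area = |Σ|/2 = 112.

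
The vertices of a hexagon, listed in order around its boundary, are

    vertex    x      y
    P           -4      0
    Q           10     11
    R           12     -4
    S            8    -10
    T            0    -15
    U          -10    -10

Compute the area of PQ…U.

307

Apply the shoelace (surveyor's) formula: 2A = Σ (x_i·y_{i+1} − x_{i+1}·y_i), indices taken mod 6.
P→Q: (-4)(11) − (10)(0) = -44
Q→R: (10)(-4) − (12)(11) = -172
R→S: (12)(-10) − (8)(-4) = -88
S→T: (8)(-15) − (0)(-10) = -120
T→U: (0)(-10) − (-10)(-15) = -150
U→P: (-10)(0) − (-4)(-10) = -40
Σ = -614
Area = |Σ|/2 = 307.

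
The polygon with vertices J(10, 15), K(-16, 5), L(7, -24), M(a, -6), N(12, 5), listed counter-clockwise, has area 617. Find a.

The doubled signed area Σ (x_i y_{i+1} − x_{i+1} y_i) is linear in a.
With a=0 it equals 799; the coefficient of a is 29 (from the two edges through M).
So 29·a + 799 = 2·617 = 1234 ⇒ a = 15.

15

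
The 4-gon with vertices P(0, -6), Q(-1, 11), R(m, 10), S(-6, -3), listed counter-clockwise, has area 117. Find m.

-11

Write out the shoelace sum; only the two edges meeting at R involve m:
2·Area = [((-1)·10 − m·11) + (m·(-3) − (-6)·10)] + 30
       = -14·m + 80 = 234
⇒ m = -11.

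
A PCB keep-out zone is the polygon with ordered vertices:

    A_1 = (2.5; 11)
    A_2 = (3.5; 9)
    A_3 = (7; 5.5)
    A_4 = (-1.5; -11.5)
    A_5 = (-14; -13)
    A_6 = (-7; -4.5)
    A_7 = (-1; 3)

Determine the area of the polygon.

172.75

A_1→A_2: (2.5)(9) − (3.5)(11) = -16
A_2→A_3: (3.5)(5.5) − (7)(9) = -43.75
A_3→A_4: (7)(-11.5) − (-1.5)(5.5) = -72.25
A_4→A_5: (-1.5)(-13) − (-14)(-11.5) = -141.5
A_5→A_6: (-14)(-4.5) − (-7)(-13) = -28
A_6→A_7: (-7)(3) − (-1)(-4.5) = -25.5
A_7→A_1: (-1)(11) − (2.5)(3) = -18.5
Σ = -345.5
Area = |Σ|/2 = 172.75.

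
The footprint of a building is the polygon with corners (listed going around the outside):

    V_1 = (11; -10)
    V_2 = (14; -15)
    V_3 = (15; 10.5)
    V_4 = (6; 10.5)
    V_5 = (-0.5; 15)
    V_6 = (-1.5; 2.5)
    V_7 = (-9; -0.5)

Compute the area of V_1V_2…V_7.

338.375

Apply the shoelace (surveyor's) formula: 2A = Σ (x_i·y_{i+1} − x_{i+1}·y_i), indices taken mod 7.
Σ = (-25) + (372) + (94.5) + (95.25) + (21.25) + (23.25) + (95.5) = 676.75
Area = |Σ|/2 = 338.375.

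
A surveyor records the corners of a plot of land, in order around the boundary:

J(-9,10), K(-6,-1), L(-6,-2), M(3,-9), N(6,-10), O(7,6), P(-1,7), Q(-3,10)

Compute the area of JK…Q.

Apply Gauss's area formula: 2A = Σ (x_i·y_{i+1} − x_{i+1}·y_i), indices taken mod 8.
J→K: (-9)(-1) − (-6)(10) = 69
K→L: (-6)(-2) − (-6)(-1) = 6
L→M: (-6)(-9) − (3)(-2) = 60
M→N: (3)(-10) − (6)(-9) = 24
N→O: (6)(6) − (7)(-10) = 106
O→P: (7)(7) − (-1)(6) = 55
P→Q: (-1)(10) − (-3)(7) = 11
Q→J: (-3)(10) − (-9)(10) = 60
Σ = 391
Area = |Σ|/2 = 195.5.

195.5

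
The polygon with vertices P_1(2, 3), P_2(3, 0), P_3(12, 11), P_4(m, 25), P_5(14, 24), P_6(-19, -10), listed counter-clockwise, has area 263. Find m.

The doubled signed area Σ (x_i y_{i+1} − x_{i+1} y_i) is linear in m.
With m=0 it equals 253; the coefficient of m is 13 (from the two edges through P_4).
So 13·m + 253 = 2·263 = 526 ⇒ m = 21.

21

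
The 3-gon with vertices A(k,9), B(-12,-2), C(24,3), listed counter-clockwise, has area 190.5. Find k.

Write out the shoelace sum; only the two edges meeting at A involve k:
2·Area = [(24·9 − k·3) + (k·(-2) − (-12)·9)] + 12
       = -5·k + 336 = 381
⇒ k = -9.

-9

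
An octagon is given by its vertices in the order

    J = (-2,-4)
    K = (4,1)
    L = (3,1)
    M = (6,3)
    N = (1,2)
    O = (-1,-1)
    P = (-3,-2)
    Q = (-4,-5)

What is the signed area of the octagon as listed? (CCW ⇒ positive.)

Apply the shoelace formula: 2A = Σ (x_i·y_{i+1} − x_{i+1}·y_i), indices taken mod 8.
Σ = (14) + (1) + (3) + (9) + (1) + (-1) + (7) + (6) = 40
Signed area = Σ/2 = 20 (positive ⇒ counter-clockwise traversal).

20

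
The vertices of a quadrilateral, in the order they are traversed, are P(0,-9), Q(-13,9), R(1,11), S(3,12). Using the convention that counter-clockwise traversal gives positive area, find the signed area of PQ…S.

-158.5

Apply the shoelace (surveyor's) formula: 2A = Σ (x_i·y_{i+1} − x_{i+1}·y_i), indices taken mod 4.
Σ = (-117) + (-152) + (-21) + (-27) = -317
Signed area = Σ/2 = -158.5 (negative ⇒ clockwise traversal).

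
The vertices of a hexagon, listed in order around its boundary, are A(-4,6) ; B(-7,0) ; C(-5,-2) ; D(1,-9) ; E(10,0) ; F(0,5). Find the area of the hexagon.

Apply the shoelace formula: 2A = Σ (x_i·y_{i+1} − x_{i+1}·y_i), indices taken mod 6.
Cross-terms: 42, 14, 47, 90, 50, 20  ⇒  Σ = 263
Area = |Σ|/2 = 131.5.

131.5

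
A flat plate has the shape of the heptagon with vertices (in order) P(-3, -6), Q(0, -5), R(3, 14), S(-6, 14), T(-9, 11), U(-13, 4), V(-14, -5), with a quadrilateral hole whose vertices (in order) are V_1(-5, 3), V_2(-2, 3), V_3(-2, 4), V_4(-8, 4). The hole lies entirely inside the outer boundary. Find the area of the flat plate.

Outer boundary:
Apply the surveyor's formula: 2A = Σ (x_i·y_{i+1} − x_{i+1}·y_i), indices taken mod 7.
P→Q: (-3)(-5) − (0)(-6) = 15
Q→R: (0)(14) − (3)(-5) = 15
R→S: (3)(14) − (-6)(14) = 126
S→T: (-6)(11) − (-9)(14) = 60
T→U: (-9)(4) − (-13)(11) = 107
U→V: (-13)(-5) − (-14)(4) = 121
V→P: (-14)(-6) − (-3)(-5) = 69
Σ = 513
Area = |Σ|/2 = 256.5.
Hole:
Apply the surveyor's formula: 2A = Σ (x_i·y_{i+1} − x_{i+1}·y_i), indices taken mod 4.
Σ = (-9) + (-2) + (24) + (-4) = 9
Area = |Σ|/2 = 4.5.
Net area = 256.5 − 4.5 = 252.

252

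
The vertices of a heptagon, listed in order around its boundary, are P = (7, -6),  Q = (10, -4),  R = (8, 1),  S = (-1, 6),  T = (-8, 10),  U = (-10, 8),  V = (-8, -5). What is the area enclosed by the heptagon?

197

Apply Gauss's area formula: 2A = Σ (x_i·y_{i+1} − x_{i+1}·y_i), indices taken mod 7.
Cross-terms: 32, 42, 49, 38, 36, 114, 83  ⇒  Σ = 394
Area = |Σ|/2 = 197.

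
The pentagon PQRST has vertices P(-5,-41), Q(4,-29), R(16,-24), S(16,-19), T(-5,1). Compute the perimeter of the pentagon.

104

|PQ| = √((9)² + (12)²) = √225 = 15
|QR| = √((12)² + (5)²) = √169 = 13
|RS| = √((0)² + (5)²) = √25 = 5
|ST| = √((-21)² + (20)²) = √841 = 29
|TP| = √((0)² + (-42)²) = √1764 = 42
Perimeter = 15 + 13 + 5 + 29 + 42 = 104.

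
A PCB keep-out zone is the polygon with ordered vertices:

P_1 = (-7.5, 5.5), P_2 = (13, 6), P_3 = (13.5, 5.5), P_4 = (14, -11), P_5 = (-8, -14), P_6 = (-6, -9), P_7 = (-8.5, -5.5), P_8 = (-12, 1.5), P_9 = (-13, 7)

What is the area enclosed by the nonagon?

P_1→P_2: (-7.5)(6) − (13)(5.5) = -116.5
P_2→P_3: (13)(5.5) − (13.5)(6) = -9.5
P_3→P_4: (13.5)(-11) − (14)(5.5) = -225.5
P_4→P_5: (14)(-14) − (-8)(-11) = -284
P_5→P_6: (-8)(-9) − (-6)(-14) = -12
P_6→P_7: (-6)(-5.5) − (-8.5)(-9) = -43.5
P_7→P_8: (-8.5)(1.5) − (-12)(-5.5) = -78.75
P_8→P_9: (-12)(7) − (-13)(1.5) = -64.5
P_9→P_1: (-13)(5.5) − (-7.5)(7) = -19
Σ = -853.25
Area = |Σ|/2 = 426.625.

426.625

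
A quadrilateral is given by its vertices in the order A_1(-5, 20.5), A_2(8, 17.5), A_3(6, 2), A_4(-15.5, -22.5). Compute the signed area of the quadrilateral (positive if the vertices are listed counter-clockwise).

Apply the shoelace (surveyor's) formula: 2A = Σ (x_i·y_{i+1} − x_{i+1}·y_i), indices taken mod 4.
Cross-terms: -251.5, -89, -104, -430.25  ⇒  Σ = -874.75
Signed area = Σ/2 = -437.375 (negative ⇒ clockwise traversal).

-437.375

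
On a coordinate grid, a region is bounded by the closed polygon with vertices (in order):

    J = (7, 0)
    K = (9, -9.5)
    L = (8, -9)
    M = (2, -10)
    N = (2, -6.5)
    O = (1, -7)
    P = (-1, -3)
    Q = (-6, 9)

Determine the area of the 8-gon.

117

Apply Gauss's area formula: 2A = Σ (x_i·y_{i+1} − x_{i+1}·y_i), indices taken mod 8.
Cross-terms: -66.5, -5, -62, 7, -7.5, -10, -27, -63  ⇒  Σ = -234
Area = |Σ|/2 = 117.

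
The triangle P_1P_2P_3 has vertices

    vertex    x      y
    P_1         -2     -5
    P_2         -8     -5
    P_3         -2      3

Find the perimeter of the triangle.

|P_1P_2| = √((-6)² + (0)²) = √36 = 6
|P_2P_3| = √((6)² + (8)²) = √100 = 10
|P_3P_1| = √((0)² + (-8)²) = √64 = 8
Perimeter = 6 + 10 + 8 = 24.

24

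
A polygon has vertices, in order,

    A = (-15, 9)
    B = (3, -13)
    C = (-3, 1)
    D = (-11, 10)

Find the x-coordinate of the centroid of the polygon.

-769/123

Apply the shoelace (surveyor's) formula. First the cross-terms c_i = x_i·y_{i+1} − x_{i+1}·y_i:
  168, -36, -19, 51  ⇒  2A = 164, A = 82.
Then Σ (x_i + x_{i+1})·c_i = -3076, so x̄ = -3076 / (6·82) = -769/123.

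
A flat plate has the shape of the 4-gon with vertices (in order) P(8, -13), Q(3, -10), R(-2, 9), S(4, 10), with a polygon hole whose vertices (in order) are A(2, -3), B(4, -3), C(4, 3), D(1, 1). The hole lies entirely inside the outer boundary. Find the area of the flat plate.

Outer boundary:
Apply the shoelace (surveyor's) formula: 2A = Σ (x_i·y_{i+1} − x_{i+1}·y_i), indices taken mod 4.
Cross-terms: -41, 7, -56, -132  ⇒  Σ = -222
Area = |Σ|/2 = 111.
Hole:
Σ = (6) + (24) + (1) + (-5) = 26
Area = |Σ|/2 = 13.
Net area = 111 − 13 = 98.

98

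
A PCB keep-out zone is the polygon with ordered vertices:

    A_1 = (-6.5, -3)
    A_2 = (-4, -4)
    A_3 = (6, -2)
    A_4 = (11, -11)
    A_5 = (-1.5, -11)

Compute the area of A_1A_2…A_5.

Apply the shoelace formula: 2A = Σ (x_i·y_{i+1} − x_{i+1}·y_i), indices taken mod 5.
A_1→A_2: (-6.5)(-4) − (-4)(-3) = 14
A_2→A_3: (-4)(-2) − (6)(-4) = 32
A_3→A_4: (6)(-11) − (11)(-2) = -44
A_4→A_5: (11)(-11) − (-1.5)(-11) = -137.5
A_5→A_1: (-1.5)(-3) − (-6.5)(-11) = -67
Σ = -202.5
Area = |Σ|/2 = 101.25.

101.25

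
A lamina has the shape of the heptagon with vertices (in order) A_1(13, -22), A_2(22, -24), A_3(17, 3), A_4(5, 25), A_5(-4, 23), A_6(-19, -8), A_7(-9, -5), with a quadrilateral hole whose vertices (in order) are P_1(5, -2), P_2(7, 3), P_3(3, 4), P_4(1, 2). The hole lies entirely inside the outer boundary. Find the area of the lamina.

994

Outer boundary:
Apply the shoelace formula: 2A = Σ (x_i·y_{i+1} − x_{i+1}·y_i), indices taken mod 7.
Cross-terms: 172, 474, 410, 215, 469, 23, 263  ⇒  Σ = 2026
Area = |Σ|/2 = 1013.
Hole:
Apply the surveyor's formula: 2A = Σ (x_i·y_{i+1} − x_{i+1}·y_i), indices taken mod 4.
Cross-terms: 29, 19, 2, -12  ⇒  Σ = 38
Area = |Σ|/2 = 19.
Net area = 1013 − 19 = 994.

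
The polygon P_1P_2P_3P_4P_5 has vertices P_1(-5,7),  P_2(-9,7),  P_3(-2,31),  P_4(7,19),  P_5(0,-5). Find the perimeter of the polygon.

|P_1P_2| = √((-4)² + (0)²) = √16 = 4
|P_2P_3| = √((7)² + (24)²) = √625 = 25
|P_3P_4| = √((9)² + (-12)²) = √225 = 15
|P_4P_5| = √((-7)² + (-24)²) = √625 = 25
|P_5P_1| = √((-5)² + (12)²) = √169 = 13
Perimeter = 4 + 25 + 15 + 25 + 13 = 82.

82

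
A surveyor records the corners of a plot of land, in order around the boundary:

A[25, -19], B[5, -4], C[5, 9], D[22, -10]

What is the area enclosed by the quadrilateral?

178

Apply the surveyor's formula: 2A = Σ (x_i·y_{i+1} − x_{i+1}·y_i), indices taken mod 4.
Cross-terms: -5, 65, -248, -168  ⇒  Σ = -356
Area = |Σ|/2 = 178.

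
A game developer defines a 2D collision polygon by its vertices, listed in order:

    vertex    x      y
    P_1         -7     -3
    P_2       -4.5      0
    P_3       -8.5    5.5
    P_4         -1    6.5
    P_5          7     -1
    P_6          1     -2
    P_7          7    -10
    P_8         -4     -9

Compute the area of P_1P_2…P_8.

147.75

Apply the shoelace formula: 2A = Σ (x_i·y_{i+1} − x_{i+1}·y_i), indices taken mod 8.
Σ = (-13.5) + (-24.75) + (-49.75) + (-44.5) + (-13) + (4) + (-103) + (-51) = -295.5
Area = |Σ|/2 = 147.75.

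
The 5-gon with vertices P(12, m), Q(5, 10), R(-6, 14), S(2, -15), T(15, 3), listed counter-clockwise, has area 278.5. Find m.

5

The doubled signed area Σ (x_i y_{i+1} − x_{i+1} y_i) is linear in m.
With m=0 it equals 507; the coefficient of m is 10 (from the two edges through P).
So 10·m + 507 = 2·278.5 = 557 ⇒ m = 5.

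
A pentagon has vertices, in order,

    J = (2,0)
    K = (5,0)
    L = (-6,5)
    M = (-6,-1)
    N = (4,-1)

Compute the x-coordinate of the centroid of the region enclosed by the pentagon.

Apply Gauss's area formula. First the cross-terms c_i = x_i·y_{i+1} − x_{i+1}·y_i:
  0, 25, 36, 10, 2  ⇒  2A = 73, A = 36.5.
Then Σ (x_i + x_{i+1})·c_i = -465, so x̄ = -465 / (6·36.5) = -155/73.

-155/73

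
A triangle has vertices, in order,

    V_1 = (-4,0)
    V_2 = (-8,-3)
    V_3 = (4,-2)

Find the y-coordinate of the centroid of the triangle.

Apply the surveyor's formula. First the cross-terms c_i = x_i·y_{i+1} − x_{i+1}·y_i:
  12, 28, -8  ⇒  2A = 32, A = 16.
Then Σ (y_i + y_{i+1})·c_i = -160, so ȳ = -160 / (6·16) = -5/3.

-5/3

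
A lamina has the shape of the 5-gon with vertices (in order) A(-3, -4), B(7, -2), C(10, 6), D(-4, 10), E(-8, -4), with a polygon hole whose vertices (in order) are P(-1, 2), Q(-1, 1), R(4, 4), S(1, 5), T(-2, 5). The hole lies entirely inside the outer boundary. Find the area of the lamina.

155.5

Outer boundary:
A→B: (-3)(-2) − (7)(-4) = 34
B→C: (7)(6) − (10)(-2) = 62
C→D: (10)(10) − (-4)(6) = 124
D→E: (-4)(-4) − (-8)(10) = 96
E→A: (-8)(-4) − (-3)(-4) = 20
Σ = 336
Area = |Σ|/2 = 168.
Hole:
Apply Gauss's area formula: 2A = Σ (x_i·y_{i+1} − x_{i+1}·y_i), indices taken mod 5.
Cross-terms: 1, -8, 16, 15, 1  ⇒  Σ = 25
Area = |Σ|/2 = 12.5.
Net area = 168 − 12.5 = 155.5.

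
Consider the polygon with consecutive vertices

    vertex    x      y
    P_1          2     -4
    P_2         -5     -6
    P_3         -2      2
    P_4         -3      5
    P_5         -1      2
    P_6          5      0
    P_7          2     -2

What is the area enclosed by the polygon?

Apply the shoelace formula: 2A = Σ (x_i·y_{i+1} − x_{i+1}·y_i), indices taken mod 7.
P_1→P_2: (2)(-6) − (-5)(-4) = -32
P_2→P_3: (-5)(2) − (-2)(-6) = -22
P_3→P_4: (-2)(5) − (-3)(2) = -4
P_4→P_5: (-3)(2) − (-1)(5) = -1
P_5→P_6: (-1)(0) − (5)(2) = -10
P_6→P_7: (5)(-2) − (2)(0) = -10
P_7→P_1: (2)(-4) − (2)(-2) = -4
Σ = -83
Area = |Σ|/2 = 41.5.

41.5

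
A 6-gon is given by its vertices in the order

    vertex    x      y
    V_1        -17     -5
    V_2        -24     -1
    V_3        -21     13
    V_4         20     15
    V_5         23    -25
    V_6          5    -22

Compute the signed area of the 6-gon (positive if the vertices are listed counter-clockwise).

-1318

Apply the surveyor's formula: 2A = Σ (x_i·y_{i+1} − x_{i+1}·y_i), indices taken mod 6.
V_1→V_2: (-17)(-1) − (-24)(-5) = -103
V_2→V_3: (-24)(13) − (-21)(-1) = -333
V_3→V_4: (-21)(15) − (20)(13) = -575
V_4→V_5: (20)(-25) − (23)(15) = -845
V_5→V_6: (23)(-22) − (5)(-25) = -381
V_6→V_1: (5)(-5) − (-17)(-22) = -399
Σ = -2636
Signed area = Σ/2 = -1318 (negative ⇒ clockwise traversal).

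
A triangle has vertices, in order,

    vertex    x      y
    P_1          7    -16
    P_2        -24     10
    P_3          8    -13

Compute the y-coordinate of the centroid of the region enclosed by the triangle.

Apply Gauss's area formula. First the cross-terms c_i = x_i·y_{i+1} − x_{i+1}·y_i:
  -314, 232, -37  ⇒  2A = -119, A = -59.5.
Then Σ (y_i + y_{i+1})·c_i = 2261, so ȳ = 2261 / (6·(-59.5)) = -19/3.

-19/3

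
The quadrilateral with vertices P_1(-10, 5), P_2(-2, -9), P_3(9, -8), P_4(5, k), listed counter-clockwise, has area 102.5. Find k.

Write out the shoelace sum; only the two edges meeting at P_4 involve k:
2·Area = [(9·k − 5·(-8)) + (5·5 − (-10)·k)] + 197
       = 19·k + 262 = 205
⇒ k = -3.

-3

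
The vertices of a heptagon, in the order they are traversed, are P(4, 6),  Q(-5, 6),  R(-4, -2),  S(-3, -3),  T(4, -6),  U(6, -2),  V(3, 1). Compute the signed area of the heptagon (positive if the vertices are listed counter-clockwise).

89

Apply the surveyor's formula: 2A = Σ (x_i·y_{i+1} − x_{i+1}·y_i), indices taken mod 7.
Cross-terms: 54, 34, 6, 30, 28, 12, 14  ⇒  Σ = 178
Signed area = Σ/2 = 89 (positive ⇒ counter-clockwise traversal).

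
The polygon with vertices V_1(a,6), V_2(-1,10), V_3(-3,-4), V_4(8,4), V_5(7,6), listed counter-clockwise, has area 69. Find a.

4

The doubled signed area Σ (x_i y_{i+1} − x_{i+1} y_i) is linear in a.
With a=0 it equals 122; the coefficient of a is 4 (from the two edges through V_1).
So 4·a + 122 = 2·69 = 138 ⇒ a = 4.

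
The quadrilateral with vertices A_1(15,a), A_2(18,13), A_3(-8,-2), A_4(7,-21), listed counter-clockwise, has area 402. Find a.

The doubled signed area Σ (x_i y_{i+1} − x_{i+1} y_i) is linear in a.
With a=0 it equals 760; the coefficient of a is -11 (from the two edges through A_1).
So -11·a + 760 = 2·402 = 804 ⇒ a = -4.

-4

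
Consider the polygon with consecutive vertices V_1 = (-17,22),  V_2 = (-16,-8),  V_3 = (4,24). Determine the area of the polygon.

Σ = (488) + (-352) + (496) = 632
Area = |Σ|/2 = 316.

316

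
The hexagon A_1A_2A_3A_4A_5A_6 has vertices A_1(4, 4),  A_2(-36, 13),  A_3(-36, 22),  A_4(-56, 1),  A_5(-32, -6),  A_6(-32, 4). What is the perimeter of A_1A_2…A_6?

|A_1A_2| = √((-40)² + (9)²) = √1681 = 41
|A_2A_3| = √((0)² + (9)²) = √81 = 9
|A_3A_4| = √((-20)² + (-21)²) = √841 = 29
|A_4A_5| = √((24)² + (-7)²) = √625 = 25
|A_5A_6| = √((0)² + (10)²) = √100 = 10
|A_6A_1| = √((36)² + (0)²) = √1296 = 36
Perimeter = 41 + 9 + 29 + 25 + 10 + 36 = 150.

150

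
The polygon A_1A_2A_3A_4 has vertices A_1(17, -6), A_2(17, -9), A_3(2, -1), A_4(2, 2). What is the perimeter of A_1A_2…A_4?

|A_1A_2| = √((0)² + (-3)²) = √9 = 3
|A_2A_3| = √((-15)² + (8)²) = √289 = 17
|A_3A_4| = √((0)² + (3)²) = √9 = 3
|A_4A_1| = √((15)² + (-8)²) = √289 = 17
Perimeter = 3 + 17 + 3 + 17 = 40.

40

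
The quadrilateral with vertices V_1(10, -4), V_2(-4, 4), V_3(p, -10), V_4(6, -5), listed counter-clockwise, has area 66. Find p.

2

Write out the shoelace sum; only the two edges meeting at V_3 involve p:
2·Area = [((-4)·(-10) − p·4) + (p·(-5) − 6·(-10))] + 50
       = -9·p + 150 = 132
⇒ p = 2.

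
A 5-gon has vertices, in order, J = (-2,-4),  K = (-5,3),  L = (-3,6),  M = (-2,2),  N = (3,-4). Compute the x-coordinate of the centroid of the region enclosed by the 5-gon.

-302/177

Apply the shoelace (surveyor's) formula. First the cross-terms c_i = x_i·y_{i+1} − x_{i+1}·y_i:
  -26, -21, 6, 2, -20  ⇒  2A = -59, A = -29.5.
Then Σ (x_i + x_{i+1})·c_i = 302, so x̄ = 302 / (6·(-29.5)) = -302/177.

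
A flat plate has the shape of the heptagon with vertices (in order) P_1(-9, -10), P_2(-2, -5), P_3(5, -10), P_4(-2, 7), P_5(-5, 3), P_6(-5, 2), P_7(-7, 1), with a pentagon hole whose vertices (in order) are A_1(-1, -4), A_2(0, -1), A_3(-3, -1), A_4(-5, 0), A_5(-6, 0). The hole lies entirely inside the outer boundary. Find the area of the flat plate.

95

Outer boundary:
Apply Gauss's area formula: 2A = Σ (x_i·y_{i+1} − x_{i+1}·y_i), indices taken mod 7.
Cross-terms: 25, 45, 15, 29, 5, 9, 79  ⇒  Σ = 207
Area = |Σ|/2 = 103.5.
Hole:
Apply the surveyor's formula: 2A = Σ (x_i·y_{i+1} − x_{i+1}·y_i), indices taken mod 5.
A_1→A_2: (-1)(-1) − (0)(-4) = 1
A_2→A_3: (0)(-1) − (-3)(-1) = -3
A_3→A_4: (-3)(0) − (-5)(-1) = -5
A_4→A_5: (-5)(0) − (-6)(0) = 0
A_5→A_1: (-6)(-4) − (-1)(0) = 24
Σ = 17
Area = |Σ|/2 = 8.5.
Net area = 103.5 − 8.5 = 95.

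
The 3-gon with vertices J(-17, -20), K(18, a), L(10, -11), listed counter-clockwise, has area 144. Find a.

-19

Write out the shoelace sum; only the two edges meeting at K involve a:
2·Area = [((-17)·a − 18·(-20)) + (18·(-11) − 10·a)] + -387
       = -27·a + -225 = 288
⇒ a = -19.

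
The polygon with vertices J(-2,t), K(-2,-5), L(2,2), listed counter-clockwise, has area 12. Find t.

Write out the shoelace sum; only the two edges meeting at J involve t:
2·Area = [(2·t − (-2)·2) + ((-2)·(-5) − (-2)·t)] + 6
       = 4·t + 20 = 24
⇒ t = 1.

1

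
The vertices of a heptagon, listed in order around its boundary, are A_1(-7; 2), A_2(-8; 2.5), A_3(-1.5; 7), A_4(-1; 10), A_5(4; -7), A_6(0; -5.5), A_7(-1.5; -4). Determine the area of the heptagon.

Apply Gauss's area formula: 2A = Σ (x_i·y_{i+1} − x_{i+1}·y_i), indices taken mod 7.
Σ = (-1.5) + (-52.25) + (-8) + (-33) + (-22) + (-8.25) + (-31) = -156
Area = |Σ|/2 = 78.

78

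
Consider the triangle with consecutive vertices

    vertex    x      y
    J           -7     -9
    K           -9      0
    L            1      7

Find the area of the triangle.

52

Σ = (-81) + (-63) + (40) = -104
Area = |Σ|/2 = 52.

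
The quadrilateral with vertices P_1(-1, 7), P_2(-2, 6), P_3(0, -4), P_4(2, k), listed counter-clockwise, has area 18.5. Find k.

-1

The doubled signed area Σ (x_i y_{i+1} − x_{i+1} y_i) is linear in k.
With k=0 it equals 38; the coefficient of k is 1 (from the two edges through P_4).
So 1·k + 38 = 2·18.5 = 37 ⇒ k = -1.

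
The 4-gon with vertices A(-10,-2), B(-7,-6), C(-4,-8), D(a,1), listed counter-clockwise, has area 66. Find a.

Write out the shoelace sum; only the two edges meeting at D involve a:
2·Area = [((-4)·1 − a·(-8)) + (a·(-2) − (-10)·1)] + 78
       = 6·a + 84 = 132
⇒ a = 8.

8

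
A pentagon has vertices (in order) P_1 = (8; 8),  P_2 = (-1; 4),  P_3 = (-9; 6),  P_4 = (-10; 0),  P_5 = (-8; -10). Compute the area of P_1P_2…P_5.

P_1→P_2: (8)(4) − (-1)(8) = 40
P_2→P_3: (-1)(6) − (-9)(4) = 30
P_3→P_4: (-9)(0) − (-10)(6) = 60
P_4→P_5: (-10)(-10) − (-8)(0) = 100
P_5→P_1: (-8)(8) − (8)(-10) = 16
Σ = 246
Area = |Σ|/2 = 123.

123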